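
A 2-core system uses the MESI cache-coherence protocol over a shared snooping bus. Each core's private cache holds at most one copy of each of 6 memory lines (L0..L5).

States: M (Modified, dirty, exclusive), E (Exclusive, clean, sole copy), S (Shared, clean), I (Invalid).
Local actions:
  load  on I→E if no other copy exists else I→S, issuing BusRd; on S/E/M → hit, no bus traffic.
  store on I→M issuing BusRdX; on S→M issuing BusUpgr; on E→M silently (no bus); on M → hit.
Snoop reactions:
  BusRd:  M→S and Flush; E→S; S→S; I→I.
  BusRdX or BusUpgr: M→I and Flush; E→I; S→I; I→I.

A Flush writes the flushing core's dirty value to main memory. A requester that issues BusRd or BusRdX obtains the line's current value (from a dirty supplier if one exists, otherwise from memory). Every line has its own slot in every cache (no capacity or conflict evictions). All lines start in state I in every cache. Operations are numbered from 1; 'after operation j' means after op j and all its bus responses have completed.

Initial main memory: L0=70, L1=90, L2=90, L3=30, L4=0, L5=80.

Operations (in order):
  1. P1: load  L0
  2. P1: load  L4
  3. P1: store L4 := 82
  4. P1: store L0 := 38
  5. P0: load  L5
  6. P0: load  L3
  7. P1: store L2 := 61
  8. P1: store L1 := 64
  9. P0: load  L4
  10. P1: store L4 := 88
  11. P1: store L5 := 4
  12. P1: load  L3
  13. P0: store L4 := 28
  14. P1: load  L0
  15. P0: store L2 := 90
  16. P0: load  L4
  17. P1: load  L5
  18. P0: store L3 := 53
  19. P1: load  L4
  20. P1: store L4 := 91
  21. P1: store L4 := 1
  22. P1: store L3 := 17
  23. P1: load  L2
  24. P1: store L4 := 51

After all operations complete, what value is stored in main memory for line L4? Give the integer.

step 1: P1: load  L0  ⟶  IE  (L0)  txn=BusRd  M[L0]=70
step 2: P1: load  L4  ⟶  IE  (L4)  txn=BusRd  M[L4]=0
step 3: P1: store L4 := 82  ⟶  IM  (L4)  txn=∅  M[L4]=0
step 4: P1: store L0 := 38  ⟶  IM  (L0)  txn=∅  M[L0]=70
step 5: P0: load  L5  ⟶  EI  (L5)  txn=BusRd  M[L5]=80
step 6: P0: load  L3  ⟶  EI  (L3)  txn=BusRd  M[L3]=30
step 7: P1: store L2 := 61  ⟶  IM  (L2)  txn=BusRdX  M[L2]=90
step 8: P1: store L1 := 64  ⟶  IM  (L1)  txn=BusRdX  M[L1]=90
step 9: P0: load  L4  ⟶  SS  (L4)  txn=BusRd+Flush  M[L4]=82
step 10: P1: store L4 := 88  ⟶  IM  (L4)  txn=BusUpgr  M[L4]=82
step 11: P1: store L5 := 4  ⟶  IM  (L5)  txn=BusRdX  M[L5]=80
step 12: P1: load  L3  ⟶  SS  (L3)  txn=BusRd  M[L3]=30
step 13: P0: store L4 := 28  ⟶  MI  (L4)  txn=BusRdX+Flush  M[L4]=88
step 14: P1: load  L0  ⟶  IM  (L0)  txn=∅  M[L0]=70
step 15: P0: store L2 := 90  ⟶  MI  (L2)  txn=BusRdX+Flush  M[L2]=61
step 16: P0: load  L4  ⟶  MI  (L4)  txn=∅  M[L4]=88
step 17: P1: load  L5  ⟶  IM  (L5)  txn=∅  M[L5]=80
step 18: P0: store L3 := 53  ⟶  MI  (L3)  txn=BusUpgr  M[L3]=30
step 19: P1: load  L4  ⟶  SS  (L4)  txn=BusRd+Flush  M[L4]=28
step 20: P1: store L4 := 91  ⟶  IM  (L4)  txn=BusUpgr  M[L4]=28
step 21: P1: store L4 := 1  ⟶  IM  (L4)  txn=∅  M[L4]=28
step 22: P1: store L3 := 17  ⟶  IM  (L3)  txn=BusRdX+Flush  M[L3]=53
step 23: P1: load  L2  ⟶  SS  (L2)  txn=BusRd+Flush  M[L2]=90
step 24: P1: store L4 := 51  ⟶  IM  (L4)  txn=∅  M[L4]=28

memory[L4] = 28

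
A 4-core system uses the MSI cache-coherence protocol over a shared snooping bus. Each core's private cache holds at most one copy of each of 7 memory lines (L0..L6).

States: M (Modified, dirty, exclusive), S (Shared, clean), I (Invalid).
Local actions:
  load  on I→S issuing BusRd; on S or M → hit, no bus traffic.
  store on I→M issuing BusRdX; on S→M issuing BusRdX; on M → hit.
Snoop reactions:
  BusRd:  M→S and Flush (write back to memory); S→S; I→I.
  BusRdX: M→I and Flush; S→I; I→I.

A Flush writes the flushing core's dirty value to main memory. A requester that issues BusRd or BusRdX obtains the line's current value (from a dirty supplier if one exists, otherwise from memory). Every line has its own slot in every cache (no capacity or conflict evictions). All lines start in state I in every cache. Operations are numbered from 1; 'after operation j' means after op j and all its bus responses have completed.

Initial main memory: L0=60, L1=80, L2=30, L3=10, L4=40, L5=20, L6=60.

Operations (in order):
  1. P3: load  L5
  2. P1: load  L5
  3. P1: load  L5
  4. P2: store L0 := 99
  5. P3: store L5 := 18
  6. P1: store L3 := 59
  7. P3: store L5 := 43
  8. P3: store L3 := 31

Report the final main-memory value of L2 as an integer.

step 1: P3: load  L5  ⟶  IIIS  (L5)  txn=BusRd  M[L5]=20
step 2: P1: load  L5  ⟶  ISIS  (L5)  txn=BusRd  M[L5]=20
step 3: P1: load  L5  ⟶  ISIS  (L5)  txn=∅  M[L5]=20
step 4: P2: store L0 := 99  ⟶  IIMI  (L0)  txn=BusRdX  M[L0]=60
step 5: P3: store L5 := 18  ⟶  IIIM  (L5)  txn=BusRdX  M[L5]=20
step 6: P1: store L3 := 59  ⟶  IMII  (L3)  txn=BusRdX  M[L3]=10
step 7: P3: store L5 := 43  ⟶  IIIM  (L5)  txn=∅  M[L5]=20
step 8: P3: store L3 := 31  ⟶  IIIM  (L3)  txn=BusRdX+Flush  M[L3]=59

memory[L2] = 30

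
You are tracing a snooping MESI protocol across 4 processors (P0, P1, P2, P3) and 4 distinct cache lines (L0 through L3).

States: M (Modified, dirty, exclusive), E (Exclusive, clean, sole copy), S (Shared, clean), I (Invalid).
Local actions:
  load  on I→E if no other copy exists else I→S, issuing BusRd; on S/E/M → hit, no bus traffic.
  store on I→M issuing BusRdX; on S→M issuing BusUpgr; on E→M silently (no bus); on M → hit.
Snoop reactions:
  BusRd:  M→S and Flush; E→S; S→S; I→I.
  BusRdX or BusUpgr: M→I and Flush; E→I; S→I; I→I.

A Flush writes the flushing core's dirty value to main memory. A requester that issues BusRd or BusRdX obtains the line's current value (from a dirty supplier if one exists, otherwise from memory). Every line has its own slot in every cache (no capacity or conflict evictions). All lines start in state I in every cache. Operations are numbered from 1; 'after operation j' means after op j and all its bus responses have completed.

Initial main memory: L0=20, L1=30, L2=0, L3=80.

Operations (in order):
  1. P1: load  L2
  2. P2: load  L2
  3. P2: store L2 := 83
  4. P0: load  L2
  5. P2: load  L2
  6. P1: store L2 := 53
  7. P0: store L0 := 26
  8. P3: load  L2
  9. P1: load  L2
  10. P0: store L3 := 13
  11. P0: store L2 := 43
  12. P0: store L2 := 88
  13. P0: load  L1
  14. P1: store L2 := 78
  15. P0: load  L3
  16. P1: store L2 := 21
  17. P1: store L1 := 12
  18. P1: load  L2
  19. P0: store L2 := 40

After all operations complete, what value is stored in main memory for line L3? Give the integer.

[1] P1: load  L2 | P0:I, P1:E(0), P2:I, P3:I | bus: BusRd
[2] P2: load  L2 | P0:I, P1:S(0), P2:S(0), P3:I | bus: BusRd
[3] P2: store L2 := 83 | P0:I, P1:I, P2:M(83), P3:I | bus: BusUpgr
[4] P0: load  L2 | P0:S(83), P1:I, P2:S(83), P3:I | bus: BusRd,Flush
[5] P2: load  L2 | P0:S(83), P1:I, P2:S(83), P3:I | bus: none
[6] P1: store L2 := 53 | P0:I, P1:M(53), P2:I, P3:I | bus: BusRdX
[7] P0: store L0 := 26 | P0:M(26), P1:I, P2:I, P3:I | bus: BusRdX
[8] P3: load  L2 | P0:I, P1:S(53), P2:I, P3:S(53) | bus: BusRd,Flush
[9] P1: load  L2 | P0:I, P1:S(53), P2:I, P3:S(53) | bus: none
[10] P0: store L3 := 13 | P0:M(13), P1:I, P2:I, P3:I | bus: BusRdX
[11] P0: store L2 := 43 | P0:M(43), P1:I, P2:I, P3:I | bus: BusRdX
[12] P0: store L2 := 88 | P0:M(88), P1:I, P2:I, P3:I | bus: none
[13] P0: load  L1 | P0:E(30), P1:I, P2:I, P3:I | bus: BusRd
[14] P1: store L2 := 78 | P0:I, P1:M(78), P2:I, P3:I | bus: BusRdX,Flush
[15] P0: load  L3 | P0:M(13), P1:I, P2:I, P3:I | bus: none
[16] P1: store L2 := 21 | P0:I, P1:M(21), P2:I, P3:I | bus: none
[17] P1: store L1 := 12 | P0:I, P1:M(12), P2:I, P3:I | bus: BusRdX
[18] P1: load  L2 | P0:I, P1:M(21), P2:I, P3:I | bus: none
[19] P0: store L2 := 40 | P0:M(40), P1:I, P2:I, P3:I | bus: BusRdX,Flush

memory[L3] = 80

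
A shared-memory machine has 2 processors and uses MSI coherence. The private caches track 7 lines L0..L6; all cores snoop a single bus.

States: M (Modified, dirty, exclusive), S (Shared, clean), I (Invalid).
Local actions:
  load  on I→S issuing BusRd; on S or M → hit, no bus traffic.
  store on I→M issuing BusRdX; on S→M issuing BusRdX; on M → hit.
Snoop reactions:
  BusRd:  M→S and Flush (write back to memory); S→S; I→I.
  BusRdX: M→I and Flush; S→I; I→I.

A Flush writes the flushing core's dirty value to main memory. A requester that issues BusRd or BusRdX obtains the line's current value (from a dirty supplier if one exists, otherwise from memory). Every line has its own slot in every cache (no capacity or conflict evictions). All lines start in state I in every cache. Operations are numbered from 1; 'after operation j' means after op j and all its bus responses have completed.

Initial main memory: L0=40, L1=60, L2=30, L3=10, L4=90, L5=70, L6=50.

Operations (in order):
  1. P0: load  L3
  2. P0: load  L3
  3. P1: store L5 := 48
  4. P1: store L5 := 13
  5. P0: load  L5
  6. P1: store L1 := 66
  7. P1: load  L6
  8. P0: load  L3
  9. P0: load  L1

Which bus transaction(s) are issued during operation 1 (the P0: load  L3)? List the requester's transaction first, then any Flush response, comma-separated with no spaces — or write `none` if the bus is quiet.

1. P0: load  L3  bus=[BusRd]  L3: P0=S P1=I  mem[L3]=10
2. P0: load  L3  bus=[-]  L3: P0=S P1=I  mem[L3]=10
3. P1: store L5 := 48  bus=[BusRdX]  L5: P0=I P1=M  mem[L5]=70
4. P1: store L5 := 13  bus=[-]  L5: P0=I P1=M  mem[L5]=70
5. P0: load  L5  bus=[BusRd,Flush]  L5: P0=S P1=S  mem[L5]=13
6. P1: store L1 := 66  bus=[BusRdX]  L1: P0=I P1=M  mem[L1]=60
7. P1: load  L6  bus=[BusRd]  L6: P0=I P1=S  mem[L6]=50
8. P0: load  L3  bus=[-]  L3: P0=S P1=I  mem[L3]=10
9. P0: load  L1  bus=[BusRd,Flush]  L1: P0=S P1=S  mem[L1]=66

bus = BusRd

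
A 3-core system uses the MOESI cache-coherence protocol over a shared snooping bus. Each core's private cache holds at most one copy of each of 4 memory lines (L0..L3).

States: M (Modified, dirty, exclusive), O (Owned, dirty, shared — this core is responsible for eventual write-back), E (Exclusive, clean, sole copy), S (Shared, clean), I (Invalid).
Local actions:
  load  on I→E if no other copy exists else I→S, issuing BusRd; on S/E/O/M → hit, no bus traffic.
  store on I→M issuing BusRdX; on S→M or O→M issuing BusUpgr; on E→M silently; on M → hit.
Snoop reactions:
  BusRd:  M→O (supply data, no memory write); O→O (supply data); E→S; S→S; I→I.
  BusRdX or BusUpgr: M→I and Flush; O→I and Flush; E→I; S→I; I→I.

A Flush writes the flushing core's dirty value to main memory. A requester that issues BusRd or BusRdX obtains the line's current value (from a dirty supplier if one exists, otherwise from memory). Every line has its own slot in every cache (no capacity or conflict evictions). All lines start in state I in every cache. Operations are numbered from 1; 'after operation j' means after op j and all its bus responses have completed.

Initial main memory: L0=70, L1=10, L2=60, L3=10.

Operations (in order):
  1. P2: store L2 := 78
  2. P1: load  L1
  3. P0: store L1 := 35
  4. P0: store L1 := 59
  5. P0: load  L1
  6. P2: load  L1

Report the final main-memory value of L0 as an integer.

memory[L0] = 70

step 1: P2: store L2 := 78  ⟶  IIM  (L2)  txn=BusRdX  M[L2]=60
step 2: P1: load  L1  ⟶  IEI  (L1)  txn=BusRd  M[L1]=10
step 3: P0: store L1 := 35  ⟶  MII  (L1)  txn=BusRdX  M[L1]=10
step 4: P0: store L1 := 59  ⟶  MII  (L1)  txn=∅  M[L1]=10
step 5: P0: load  L1  ⟶  MII  (L1)  txn=∅  M[L1]=10
step 6: P2: load  L1  ⟶  OIS  (L1)  txn=BusRd  M[L1]=10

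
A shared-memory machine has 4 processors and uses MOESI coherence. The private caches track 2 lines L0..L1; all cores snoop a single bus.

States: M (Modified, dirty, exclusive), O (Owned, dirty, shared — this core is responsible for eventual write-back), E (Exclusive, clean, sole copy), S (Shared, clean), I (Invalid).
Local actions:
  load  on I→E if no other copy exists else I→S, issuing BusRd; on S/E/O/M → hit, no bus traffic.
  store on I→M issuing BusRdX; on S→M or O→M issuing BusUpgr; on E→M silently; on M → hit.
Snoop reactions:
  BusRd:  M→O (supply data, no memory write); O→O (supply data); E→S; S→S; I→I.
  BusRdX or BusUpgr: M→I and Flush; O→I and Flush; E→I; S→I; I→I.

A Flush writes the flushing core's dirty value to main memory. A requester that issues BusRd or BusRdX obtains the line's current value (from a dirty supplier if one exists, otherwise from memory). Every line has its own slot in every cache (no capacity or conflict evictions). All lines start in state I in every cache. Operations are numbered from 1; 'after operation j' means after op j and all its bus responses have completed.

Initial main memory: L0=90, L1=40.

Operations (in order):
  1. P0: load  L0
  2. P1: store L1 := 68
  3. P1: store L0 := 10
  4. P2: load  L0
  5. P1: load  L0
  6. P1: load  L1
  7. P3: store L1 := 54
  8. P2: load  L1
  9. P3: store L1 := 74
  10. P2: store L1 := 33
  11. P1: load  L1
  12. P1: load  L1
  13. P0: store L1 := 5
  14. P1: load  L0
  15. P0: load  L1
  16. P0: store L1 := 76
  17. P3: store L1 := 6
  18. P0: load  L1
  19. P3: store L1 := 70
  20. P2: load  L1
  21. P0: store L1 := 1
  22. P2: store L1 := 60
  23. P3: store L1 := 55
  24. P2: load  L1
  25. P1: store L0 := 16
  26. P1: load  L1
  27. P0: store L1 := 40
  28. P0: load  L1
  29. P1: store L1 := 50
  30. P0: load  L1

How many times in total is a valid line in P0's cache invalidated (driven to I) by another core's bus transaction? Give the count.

invalidations = 5

  op1 P0: load  L0 → E/I/I/I on L0; bus BusRd; mem=90
  op2 P1: store L1 := 68 → I/M/I/I on L1; bus BusRdX; mem=40
  op3 P1: store L0 := 10 → I/M/I/I on L0; bus BusRdX; mem=90
  op4 P2: load  L0 → I/O/S/I on L0; bus BusRd; mem=90
  op5 P1: load  L0 → I/O/S/I on L0; bus (none); mem=90
  op6 P1: load  L1 → I/M/I/I on L1; bus (none); mem=40
  op7 P3: store L1 := 54 → I/I/I/M on L1; bus BusRdX Flush; mem=68
  op8 P2: load  L1 → I/I/S/O on L1; bus BusRd; mem=68
  op9 P3: store L1 := 74 → I/I/I/M on L1; bus BusUpgr; mem=68
  op10 P2: store L1 := 33 → I/I/M/I on L1; bus BusRdX Flush; mem=74
  op11 P1: load  L1 → I/S/O/I on L1; bus BusRd; mem=74
  op12 P1: load  L1 → I/S/O/I on L1; bus (none); mem=74
  op13 P0: store L1 := 5 → M/I/I/I on L1; bus BusRdX Flush; mem=33
  op14 P1: load  L0 → I/O/S/I on L0; bus (none); mem=90
  op15 P0: load  L1 → M/I/I/I on L1; bus (none); mem=33
  op16 P0: store L1 := 76 → M/I/I/I on L1; bus (none); mem=33
  op17 P3: store L1 := 6 → I/I/I/M on L1; bus BusRdX Flush; mem=76
  op18 P0: load  L1 → S/I/I/O on L1; bus BusRd; mem=76
  op19 P3: store L1 := 70 → I/I/I/M on L1; bus BusUpgr; mem=76
  op20 P2: load  L1 → I/I/S/O on L1; bus BusRd; mem=76
  op21 P0: store L1 := 1 → M/I/I/I on L1; bus BusRdX Flush; mem=70
  op22 P2: store L1 := 60 → I/I/M/I on L1; bus BusRdX Flush; mem=1
  op23 P3: store L1 := 55 → I/I/I/M on L1; bus BusRdX Flush; mem=60
  op24 P2: load  L1 → I/I/S/O on L1; bus BusRd; mem=60
  op25 P1: store L0 := 16 → I/M/I/I on L0; bus BusUpgr; mem=90
  op26 P1: load  L1 → I/S/S/O on L1; bus BusRd; mem=60
  op27 P0: store L1 := 40 → M/I/I/I on L1; bus BusRdX Flush; mem=55
  op28 P0: load  L1 → M/I/I/I on L1; bus (none); mem=55
  op29 P1: store L1 := 50 → I/M/I/I on L1; bus BusRdX Flush; mem=40
  op30 P0: load  L1 → S/O/I/I on L1; bus BusRd; mem=40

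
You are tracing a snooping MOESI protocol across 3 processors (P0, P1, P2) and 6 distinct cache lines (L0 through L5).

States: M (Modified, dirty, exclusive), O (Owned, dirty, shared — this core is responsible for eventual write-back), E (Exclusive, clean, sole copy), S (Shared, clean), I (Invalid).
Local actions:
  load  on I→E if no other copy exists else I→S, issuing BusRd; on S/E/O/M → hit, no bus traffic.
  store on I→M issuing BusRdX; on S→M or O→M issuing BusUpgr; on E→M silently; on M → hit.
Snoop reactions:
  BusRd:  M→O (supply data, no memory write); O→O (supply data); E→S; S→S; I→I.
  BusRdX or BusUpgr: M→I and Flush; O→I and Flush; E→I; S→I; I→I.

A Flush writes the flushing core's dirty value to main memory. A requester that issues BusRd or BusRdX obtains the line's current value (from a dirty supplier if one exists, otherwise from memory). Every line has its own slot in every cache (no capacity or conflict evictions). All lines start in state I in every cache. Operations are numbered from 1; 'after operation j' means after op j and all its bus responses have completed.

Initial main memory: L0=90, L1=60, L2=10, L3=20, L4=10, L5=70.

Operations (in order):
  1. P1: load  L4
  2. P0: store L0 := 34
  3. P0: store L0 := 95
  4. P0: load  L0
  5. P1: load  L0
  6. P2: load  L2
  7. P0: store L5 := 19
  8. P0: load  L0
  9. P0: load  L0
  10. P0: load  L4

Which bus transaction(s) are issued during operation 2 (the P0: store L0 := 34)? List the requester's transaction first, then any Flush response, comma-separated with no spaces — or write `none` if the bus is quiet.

bus = BusRdX

[1] P1: load  L4 | P0:I, P1:E(10), P2:I | bus: BusRd
[2] P0: store L0 := 34 | P0:M(34), P1:I, P2:I | bus: BusRdX
[3] P0: store L0 := 95 | P0:M(95), P1:I, P2:I | bus: none
[4] P0: load  L0 | P0:M(95), P1:I, P2:I | bus: none
[5] P1: load  L0 | P0:O(95), P1:S(95), P2:I | bus: BusRd
[6] P2: load  L2 | P0:I, P1:I, P2:E(10) | bus: BusRd
[7] P0: store L5 := 19 | P0:M(19), P1:I, P2:I | bus: BusRdX
[8] P0: load  L0 | P0:O(95), P1:S(95), P2:I | bus: none
[9] P0: load  L0 | P0:O(95), P1:S(95), P2:I | bus: none
[10] P0: load  L4 | P0:S(10), P1:S(10), P2:I | bus: BusRd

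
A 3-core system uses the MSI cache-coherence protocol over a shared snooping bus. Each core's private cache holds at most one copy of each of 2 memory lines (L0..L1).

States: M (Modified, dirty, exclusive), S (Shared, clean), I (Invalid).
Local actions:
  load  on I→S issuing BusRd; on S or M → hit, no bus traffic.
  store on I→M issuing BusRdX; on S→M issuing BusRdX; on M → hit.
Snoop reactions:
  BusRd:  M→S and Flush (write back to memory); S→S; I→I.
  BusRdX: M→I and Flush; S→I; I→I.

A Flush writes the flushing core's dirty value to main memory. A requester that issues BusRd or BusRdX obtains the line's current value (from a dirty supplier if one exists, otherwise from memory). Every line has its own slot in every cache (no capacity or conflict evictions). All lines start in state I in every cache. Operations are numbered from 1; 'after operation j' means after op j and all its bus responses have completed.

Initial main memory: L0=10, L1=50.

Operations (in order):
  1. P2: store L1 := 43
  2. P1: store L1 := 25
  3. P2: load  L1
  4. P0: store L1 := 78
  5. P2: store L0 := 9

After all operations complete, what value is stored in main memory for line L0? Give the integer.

memory[L0] = 10

[1] P2: store L1 := 43 | P0:I, P1:I, P2:M(43) | bus: BusRdX
[2] P1: store L1 := 25 | P0:I, P1:M(25), P2:I | bus: BusRdX,Flush
[3] P2: load  L1 | P0:I, P1:S(25), P2:S(25) | bus: BusRd,Flush
[4] P0: store L1 := 78 | P0:M(78), P1:I, P2:I | bus: BusRdX
[5] P2: store L0 := 9 | P0:I, P1:I, P2:M(9) | bus: BusRdX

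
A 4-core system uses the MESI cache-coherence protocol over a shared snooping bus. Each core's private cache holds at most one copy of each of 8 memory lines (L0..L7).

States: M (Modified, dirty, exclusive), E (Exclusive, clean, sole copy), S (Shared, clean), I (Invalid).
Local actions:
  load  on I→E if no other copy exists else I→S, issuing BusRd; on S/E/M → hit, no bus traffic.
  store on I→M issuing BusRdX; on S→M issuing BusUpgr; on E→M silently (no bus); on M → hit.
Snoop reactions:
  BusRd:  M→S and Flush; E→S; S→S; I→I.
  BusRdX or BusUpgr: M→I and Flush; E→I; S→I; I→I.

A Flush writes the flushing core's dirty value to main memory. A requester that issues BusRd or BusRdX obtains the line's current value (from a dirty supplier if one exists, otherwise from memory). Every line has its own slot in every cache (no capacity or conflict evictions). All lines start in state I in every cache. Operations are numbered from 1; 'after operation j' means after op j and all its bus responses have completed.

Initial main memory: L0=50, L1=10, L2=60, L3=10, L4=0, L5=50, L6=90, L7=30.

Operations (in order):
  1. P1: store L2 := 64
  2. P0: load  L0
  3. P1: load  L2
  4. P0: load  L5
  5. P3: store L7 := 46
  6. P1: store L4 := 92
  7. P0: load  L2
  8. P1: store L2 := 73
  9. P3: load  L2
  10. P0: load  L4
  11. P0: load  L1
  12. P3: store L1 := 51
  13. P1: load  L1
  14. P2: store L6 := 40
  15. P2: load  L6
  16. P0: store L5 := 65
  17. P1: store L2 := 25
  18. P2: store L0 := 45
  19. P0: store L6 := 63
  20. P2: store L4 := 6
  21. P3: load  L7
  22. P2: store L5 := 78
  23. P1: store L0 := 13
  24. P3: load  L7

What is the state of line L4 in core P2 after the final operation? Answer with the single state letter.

  op1 P1: store L2 := 64 → I/M/I/I on L2; bus BusRdX; mem=60
  op2 P0: load  L0 → E/I/I/I on L0; bus BusRd; mem=50
  op3 P1: load  L2 → I/M/I/I on L2; bus (none); mem=60
  op4 P0: load  L5 → E/I/I/I on L5; bus BusRd; mem=50
  op5 P3: store L7 := 46 → I/I/I/M on L7; bus BusRdX; mem=30
  op6 P1: store L4 := 92 → I/M/I/I on L4; bus BusRdX; mem=0
  op7 P0: load  L2 → S/S/I/I on L2; bus BusRd Flush; mem=64
  op8 P1: store L2 := 73 → I/M/I/I on L2; bus BusUpgr; mem=64
  op9 P3: load  L2 → I/S/I/S on L2; bus BusRd Flush; mem=73
  op10 P0: load  L4 → S/S/I/I on L4; bus BusRd Flush; mem=92
  op11 P0: load  L1 → E/I/I/I on L1; bus BusRd; mem=10
  op12 P3: store L1 := 51 → I/I/I/M on L1; bus BusRdX; mem=10
  op13 P1: load  L1 → I/S/I/S on L1; bus BusRd Flush; mem=51
  op14 P2: store L6 := 40 → I/I/M/I on L6; bus BusRdX; mem=90
  op15 P2: load  L6 → I/I/M/I on L6; bus (none); mem=90
  op16 P0: store L5 := 65 → M/I/I/I on L5; bus (none); mem=50
  op17 P1: store L2 := 25 → I/M/I/I on L2; bus BusUpgr; mem=73
  op18 P2: store L0 := 45 → I/I/M/I on L0; bus BusRdX; mem=50
  op19 P0: store L6 := 63 → M/I/I/I on L6; bus BusRdX Flush; mem=40
  op20 P2: store L4 := 6 → I/I/M/I on L4; bus BusRdX; mem=92
  op21 P3: load  L7 → I/I/I/M on L7; bus (none); mem=30
  op22 P2: store L5 := 78 → I/I/M/I on L5; bus BusRdX Flush; mem=65
  op23 P1: store L0 := 13 → I/M/I/I on L0; bus BusRdX Flush; mem=45
  op24 P3: load  L7 → I/I/I/M on L7; bus (none); mem=30

state = M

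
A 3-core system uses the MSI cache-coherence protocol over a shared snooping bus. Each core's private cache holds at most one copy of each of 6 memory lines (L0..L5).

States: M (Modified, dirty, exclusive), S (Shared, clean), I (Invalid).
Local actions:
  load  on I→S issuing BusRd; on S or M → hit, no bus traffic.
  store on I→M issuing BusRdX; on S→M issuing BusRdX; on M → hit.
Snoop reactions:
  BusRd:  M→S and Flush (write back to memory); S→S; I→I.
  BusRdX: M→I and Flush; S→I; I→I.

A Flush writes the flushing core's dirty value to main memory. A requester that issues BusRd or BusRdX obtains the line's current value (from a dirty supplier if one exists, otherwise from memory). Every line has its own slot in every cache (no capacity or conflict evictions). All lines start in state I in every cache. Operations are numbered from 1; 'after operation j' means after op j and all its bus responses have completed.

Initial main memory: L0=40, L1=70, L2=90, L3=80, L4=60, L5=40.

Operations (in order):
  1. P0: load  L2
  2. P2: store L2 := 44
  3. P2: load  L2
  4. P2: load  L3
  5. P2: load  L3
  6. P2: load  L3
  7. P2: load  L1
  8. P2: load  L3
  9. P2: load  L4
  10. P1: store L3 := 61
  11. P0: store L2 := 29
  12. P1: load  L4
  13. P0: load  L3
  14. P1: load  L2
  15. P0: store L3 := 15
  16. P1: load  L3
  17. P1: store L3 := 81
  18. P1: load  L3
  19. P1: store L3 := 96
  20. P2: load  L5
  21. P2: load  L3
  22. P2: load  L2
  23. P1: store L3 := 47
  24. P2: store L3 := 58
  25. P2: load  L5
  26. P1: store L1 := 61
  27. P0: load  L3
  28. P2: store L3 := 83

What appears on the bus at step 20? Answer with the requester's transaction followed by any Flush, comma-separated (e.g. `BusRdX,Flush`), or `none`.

bus = BusRd

step 1: P0: load  L2  ⟶  SII  (L2)  txn=BusRd  M[L2]=90
step 2: P2: store L2 := 44  ⟶  IIM  (L2)  txn=BusRdX  M[L2]=90
step 3: P2: load  L2  ⟶  IIM  (L2)  txn=∅  M[L2]=90
step 4: P2: load  L3  ⟶  IIS  (L3)  txn=BusRd  M[L3]=80
step 5: P2: load  L3  ⟶  IIS  (L3)  txn=∅  M[L3]=80
step 6: P2: load  L3  ⟶  IIS  (L3)  txn=∅  M[L3]=80
step 7: P2: load  L1  ⟶  IIS  (L1)  txn=BusRd  M[L1]=70
step 8: P2: load  L3  ⟶  IIS  (L3)  txn=∅  M[L3]=80
step 9: P2: load  L4  ⟶  IIS  (L4)  txn=BusRd  M[L4]=60
step 10: P1: store L3 := 61  ⟶  IMI  (L3)  txn=BusRdX  M[L3]=80
step 11: P0: store L2 := 29  ⟶  MII  (L2)  txn=BusRdX+Flush  M[L2]=44
step 12: P1: load  L4  ⟶  ISS  (L4)  txn=BusRd  M[L4]=60
step 13: P0: load  L3  ⟶  SSI  (L3)  txn=BusRd+Flush  M[L3]=61
step 14: P1: load  L2  ⟶  SSI  (L2)  txn=BusRd+Flush  M[L2]=29
step 15: P0: store L3 := 15  ⟶  MII  (L3)  txn=BusRdX  M[L3]=61
step 16: P1: load  L3  ⟶  SSI  (L3)  txn=BusRd+Flush  M[L3]=15
step 17: P1: store L3 := 81  ⟶  IMI  (L3)  txn=BusRdX  M[L3]=15
step 18: P1: load  L3  ⟶  IMI  (L3)  txn=∅  M[L3]=15
step 19: P1: store L3 := 96  ⟶  IMI  (L3)  txn=∅  M[L3]=15
step 20: P2: load  L5  ⟶  IIS  (L5)  txn=BusRd  M[L5]=40
step 21: P2: load  L3  ⟶  ISS  (L3)  txn=BusRd+Flush  M[L3]=96
step 22: P2: load  L2  ⟶  SSS  (L2)  txn=BusRd  M[L2]=29
step 23: P1: store L3 := 47  ⟶  IMI  (L3)  txn=BusRdX  M[L3]=96
step 24: P2: store L3 := 58  ⟶  IIM  (L3)  txn=BusRdX+Flush  M[L3]=47
step 25: P2: load  L5  ⟶  IIS  (L5)  txn=∅  M[L5]=40
step 26: P1: store L1 := 61  ⟶  IMI  (L1)  txn=BusRdX  M[L1]=70
step 27: P0: load  L3  ⟶  SIS  (L3)  txn=BusRd+Flush  M[L3]=58
step 28: P2: store L3 := 83  ⟶  IIM  (L3)  txn=BusRdX  M[L3]=58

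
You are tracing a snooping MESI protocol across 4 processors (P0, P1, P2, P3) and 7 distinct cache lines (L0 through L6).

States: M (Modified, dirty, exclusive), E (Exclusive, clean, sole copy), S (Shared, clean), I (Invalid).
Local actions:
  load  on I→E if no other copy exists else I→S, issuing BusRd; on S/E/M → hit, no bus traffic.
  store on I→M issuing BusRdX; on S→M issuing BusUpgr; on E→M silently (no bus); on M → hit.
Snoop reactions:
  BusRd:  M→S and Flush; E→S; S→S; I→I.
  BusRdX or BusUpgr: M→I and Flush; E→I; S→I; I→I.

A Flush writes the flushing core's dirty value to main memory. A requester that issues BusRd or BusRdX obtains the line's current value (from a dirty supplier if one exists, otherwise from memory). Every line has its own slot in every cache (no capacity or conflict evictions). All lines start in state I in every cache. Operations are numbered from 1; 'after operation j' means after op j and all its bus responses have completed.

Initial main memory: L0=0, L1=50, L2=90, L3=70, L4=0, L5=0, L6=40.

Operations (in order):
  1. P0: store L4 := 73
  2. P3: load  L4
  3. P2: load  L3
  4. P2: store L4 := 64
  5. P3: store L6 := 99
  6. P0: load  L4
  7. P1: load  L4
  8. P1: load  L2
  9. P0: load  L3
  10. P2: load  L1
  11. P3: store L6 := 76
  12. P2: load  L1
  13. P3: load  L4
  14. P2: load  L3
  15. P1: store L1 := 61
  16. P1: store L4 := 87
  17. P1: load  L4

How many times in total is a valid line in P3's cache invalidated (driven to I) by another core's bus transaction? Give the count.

1. P0: store L4 := 73  bus=[BusRdX]  L4: P0=M P1=I P2=I P3=I  mem[L4]=0
2. P3: load  L4  bus=[BusRd,Flush]  L4: P0=S P1=I P2=I P3=S  mem[L4]=73
3. P2: load  L3  bus=[BusRd]  L3: P0=I P1=I P2=E P3=I  mem[L3]=70
4. P2: store L4 := 64  bus=[BusRdX]  L4: P0=I P1=I P2=M P3=I  mem[L4]=73
5. P3: store L6 := 99  bus=[BusRdX]  L6: P0=I P1=I P2=I P3=M  mem[L6]=40
6. P0: load  L4  bus=[BusRd,Flush]  L4: P0=S P1=I P2=S P3=I  mem[L4]=64
7. P1: load  L4  bus=[BusRd]  L4: P0=S P1=S P2=S P3=I  mem[L4]=64
8. P1: load  L2  bus=[BusRd]  L2: P0=I P1=E P2=I P3=I  mem[L2]=90
9. P0: load  L3  bus=[BusRd]  L3: P0=S P1=I P2=S P3=I  mem[L3]=70
10. P2: load  L1  bus=[BusRd]  L1: P0=I P1=I P2=E P3=I  mem[L1]=50
11. P3: store L6 := 76  bus=[-]  L6: P0=I P1=I P2=I P3=M  mem[L6]=40
12. P2: load  L1  bus=[-]  L1: P0=I P1=I P2=E P3=I  mem[L1]=50
13. P3: load  L4  bus=[BusRd]  L4: P0=S P1=S P2=S P3=S  mem[L4]=64
14. P2: load  L3  bus=[-]  L3: P0=S P1=I P2=S P3=I  mem[L3]=70
15. P1: store L1 := 61  bus=[BusRdX]  L1: P0=I P1=M P2=I P3=I  mem[L1]=50
16. P1: store L4 := 87  bus=[BusUpgr]  L4: P0=I P1=M P2=I P3=I  mem[L4]=64
17. P1: load  L4  bus=[-]  L4: P0=I P1=M P2=I P3=I  mem[L4]=64

invalidations = 2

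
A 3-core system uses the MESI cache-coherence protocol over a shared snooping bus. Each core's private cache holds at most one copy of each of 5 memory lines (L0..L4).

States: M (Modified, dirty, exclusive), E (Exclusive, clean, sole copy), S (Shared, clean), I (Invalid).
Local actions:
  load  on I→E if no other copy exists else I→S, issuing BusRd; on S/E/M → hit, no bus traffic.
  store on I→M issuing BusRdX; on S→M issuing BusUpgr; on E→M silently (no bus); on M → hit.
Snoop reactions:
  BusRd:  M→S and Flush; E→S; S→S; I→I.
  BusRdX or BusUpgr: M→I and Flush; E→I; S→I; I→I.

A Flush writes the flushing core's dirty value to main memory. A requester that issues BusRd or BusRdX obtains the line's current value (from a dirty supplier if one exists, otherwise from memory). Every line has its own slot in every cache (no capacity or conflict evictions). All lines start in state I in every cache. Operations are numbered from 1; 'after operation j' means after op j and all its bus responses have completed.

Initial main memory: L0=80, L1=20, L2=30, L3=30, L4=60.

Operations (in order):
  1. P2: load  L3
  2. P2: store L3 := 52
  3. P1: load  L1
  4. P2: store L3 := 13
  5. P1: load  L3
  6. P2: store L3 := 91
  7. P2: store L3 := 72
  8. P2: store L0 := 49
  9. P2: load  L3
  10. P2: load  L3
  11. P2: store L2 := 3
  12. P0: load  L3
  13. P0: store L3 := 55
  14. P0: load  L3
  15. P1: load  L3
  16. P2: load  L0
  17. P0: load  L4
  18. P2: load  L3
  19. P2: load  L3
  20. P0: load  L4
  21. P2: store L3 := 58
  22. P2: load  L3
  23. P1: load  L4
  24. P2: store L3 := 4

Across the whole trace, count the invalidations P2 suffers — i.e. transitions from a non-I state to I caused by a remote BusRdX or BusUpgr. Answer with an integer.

invalidations = 1

step 1: P2: load  L3  ⟶  IIE  (L3)  txn=BusRd  M[L3]=30
step 2: P2: store L3 := 52  ⟶  IIM  (L3)  txn=∅  M[L3]=30
step 3: P1: load  L1  ⟶  IEI  (L1)  txn=BusRd  M[L1]=20
step 4: P2: store L3 := 13  ⟶  IIM  (L3)  txn=∅  M[L3]=30
step 5: P1: load  L3  ⟶  ISS  (L3)  txn=BusRd+Flush  M[L3]=13
step 6: P2: store L3 := 91  ⟶  IIM  (L3)  txn=BusUpgr  M[L3]=13
step 7: P2: store L3 := 72  ⟶  IIM  (L3)  txn=∅  M[L3]=13
step 8: P2: store L0 := 49  ⟶  IIM  (L0)  txn=BusRdX  M[L0]=80
step 9: P2: load  L3  ⟶  IIM  (L3)  txn=∅  M[L3]=13
step 10: P2: load  L3  ⟶  IIM  (L3)  txn=∅  M[L3]=13
step 11: P2: store L2 := 3  ⟶  IIM  (L2)  txn=BusRdX  M[L2]=30
step 12: P0: load  L3  ⟶  SIS  (L3)  txn=BusRd+Flush  M[L3]=72
step 13: P0: store L3 := 55  ⟶  MII  (L3)  txn=BusUpgr  M[L3]=72
step 14: P0: load  L3  ⟶  MII  (L3)  txn=∅  M[L3]=72
step 15: P1: load  L3  ⟶  SSI  (L3)  txn=BusRd+Flush  M[L3]=55
step 16: P2: load  L0  ⟶  IIM  (L0)  txn=∅  M[L0]=80
step 17: P0: load  L4  ⟶  EII  (L4)  txn=BusRd  M[L4]=60
step 18: P2: load  L3  ⟶  SSS  (L3)  txn=BusRd  M[L3]=55
step 19: P2: load  L3  ⟶  SSS  (L3)  txn=∅  M[L3]=55
step 20: P0: load  L4  ⟶  EII  (L4)  txn=∅  M[L4]=60
step 21: P2: store L3 := 58  ⟶  IIM  (L3)  txn=BusUpgr  M[L3]=55
step 22: P2: load  L3  ⟶  IIM  (L3)  txn=∅  M[L3]=55
step 23: P1: load  L4  ⟶  SSI  (L4)  txn=BusRd  M[L4]=60
step 24: P2: store L3 := 4  ⟶  IIM  (L3)  txn=∅  M[L3]=55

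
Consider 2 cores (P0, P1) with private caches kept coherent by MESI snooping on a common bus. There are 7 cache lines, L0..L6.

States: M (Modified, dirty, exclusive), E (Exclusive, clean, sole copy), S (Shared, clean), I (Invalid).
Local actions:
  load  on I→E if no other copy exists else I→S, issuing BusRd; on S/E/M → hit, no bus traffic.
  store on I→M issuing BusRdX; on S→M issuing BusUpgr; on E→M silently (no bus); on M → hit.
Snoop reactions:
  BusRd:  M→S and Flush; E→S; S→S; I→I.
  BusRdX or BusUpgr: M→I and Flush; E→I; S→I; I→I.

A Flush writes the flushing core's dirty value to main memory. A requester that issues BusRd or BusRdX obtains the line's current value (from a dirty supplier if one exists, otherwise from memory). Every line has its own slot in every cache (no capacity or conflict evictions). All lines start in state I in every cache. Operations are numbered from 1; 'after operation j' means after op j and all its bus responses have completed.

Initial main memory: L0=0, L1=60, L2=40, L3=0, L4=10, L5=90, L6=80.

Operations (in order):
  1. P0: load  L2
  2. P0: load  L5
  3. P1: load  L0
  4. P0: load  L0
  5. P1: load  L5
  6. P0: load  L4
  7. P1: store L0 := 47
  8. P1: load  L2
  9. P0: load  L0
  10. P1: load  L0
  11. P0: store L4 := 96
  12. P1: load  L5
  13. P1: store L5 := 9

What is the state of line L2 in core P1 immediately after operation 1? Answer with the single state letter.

state = I

  op1 P0: load  L2 → E/I on L2; bus BusRd; mem=40
  op2 P0: load  L5 → E/I on L5; bus BusRd; mem=90
  op3 P1: load  L0 → I/E on L0; bus BusRd; mem=0
  op4 P0: load  L0 → S/S on L0; bus BusRd; mem=0
  op5 P1: load  L5 → S/S on L5; bus BusRd; mem=90
  op6 P0: load  L4 → E/I on L4; bus BusRd; mem=10
  op7 P1: store L0 := 47 → I/M on L0; bus BusUpgr; mem=0
  op8 P1: load  L2 → S/S on L2; bus BusRd; mem=40
  op9 P0: load  L0 → S/S on L0; bus BusRd Flush; mem=47
  op10 P1: load  L0 → S/S on L0; bus (none); mem=47
  op11 P0: store L4 := 96 → M/I on L4; bus (none); mem=10
  op12 P1: load  L5 → S/S on L5; bus (none); mem=90
  op13 P1: store L5 := 9 → I/M on L5; bus BusUpgr; mem=90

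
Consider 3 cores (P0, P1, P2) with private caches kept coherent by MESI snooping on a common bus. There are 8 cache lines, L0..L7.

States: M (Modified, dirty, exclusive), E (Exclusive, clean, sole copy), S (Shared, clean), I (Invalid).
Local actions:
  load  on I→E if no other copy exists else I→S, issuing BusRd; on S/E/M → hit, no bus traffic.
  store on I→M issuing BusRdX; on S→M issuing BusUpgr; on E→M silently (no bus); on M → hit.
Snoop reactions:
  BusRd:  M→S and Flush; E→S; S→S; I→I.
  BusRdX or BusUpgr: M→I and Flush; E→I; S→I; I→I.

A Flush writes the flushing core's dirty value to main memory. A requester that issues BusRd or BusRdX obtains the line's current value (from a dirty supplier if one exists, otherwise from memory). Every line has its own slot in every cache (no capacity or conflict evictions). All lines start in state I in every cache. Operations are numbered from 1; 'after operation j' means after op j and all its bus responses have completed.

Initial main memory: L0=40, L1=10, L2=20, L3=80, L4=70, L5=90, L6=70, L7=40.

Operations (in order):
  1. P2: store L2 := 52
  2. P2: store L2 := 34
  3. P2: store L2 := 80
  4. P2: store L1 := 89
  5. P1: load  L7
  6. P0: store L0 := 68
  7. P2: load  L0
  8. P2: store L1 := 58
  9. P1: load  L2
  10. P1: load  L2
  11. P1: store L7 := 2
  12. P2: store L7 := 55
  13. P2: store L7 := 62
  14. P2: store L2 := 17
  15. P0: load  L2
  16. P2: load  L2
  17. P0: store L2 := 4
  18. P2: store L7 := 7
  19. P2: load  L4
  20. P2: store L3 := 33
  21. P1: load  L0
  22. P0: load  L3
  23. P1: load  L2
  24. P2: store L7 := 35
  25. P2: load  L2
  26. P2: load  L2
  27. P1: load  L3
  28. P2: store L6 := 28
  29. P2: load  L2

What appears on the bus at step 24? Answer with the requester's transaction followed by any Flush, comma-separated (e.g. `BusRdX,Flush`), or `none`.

bus = none

  op1 P2: store L2 := 52 → I/I/M on L2; bus BusRdX; mem=20
  op2 P2: store L2 := 34 → I/I/M on L2; bus (none); mem=20
  op3 P2: store L2 := 80 → I/I/M on L2; bus (none); mem=20
  op4 P2: store L1 := 89 → I/I/M on L1; bus BusRdX; mem=10
  op5 P1: load  L7 → I/E/I on L7; bus BusRd; mem=40
  op6 P0: store L0 := 68 → M/I/I on L0; bus BusRdX; mem=40
  op7 P2: load  L0 → S/I/S on L0; bus BusRd Flush; mem=68
  op8 P2: store L1 := 58 → I/I/M on L1; bus (none); mem=10
  op9 P1: load  L2 → I/S/S on L2; bus BusRd Flush; mem=80
  op10 P1: load  L2 → I/S/S on L2; bus (none); mem=80
  op11 P1: store L7 := 2 → I/M/I on L7; bus (none); mem=40
  op12 P2: store L7 := 55 → I/I/M on L7; bus BusRdX Flush; mem=2
  op13 P2: store L7 := 62 → I/I/M on L7; bus (none); mem=2
  op14 P2: store L2 := 17 → I/I/M on L2; bus BusUpgr; mem=80
  op15 P0: load  L2 → S/I/S on L2; bus BusRd Flush; mem=17
  op16 P2: load  L2 → S/I/S on L2; bus (none); mem=17
  op17 P0: store L2 := 4 → M/I/I on L2; bus BusUpgr; mem=17
  op18 P2: store L7 := 7 → I/I/M on L7; bus (none); mem=2
  op19 P2: load  L4 → I/I/E on L4; bus BusRd; mem=70
  op20 P2: store L3 := 33 → I/I/M on L3; bus BusRdX; mem=80
  op21 P1: load  L0 → S/S/S on L0; bus BusRd; mem=68
  op22 P0: load  L3 → S/I/S on L3; bus BusRd Flush; mem=33
  op23 P1: load  L2 → S/S/I on L2; bus BusRd Flush; mem=4
  op24 P2: store L7 := 35 → I/I/M on L7; bus (none); mem=2
  op25 P2: load  L2 → S/S/S on L2; bus BusRd; mem=4
  op26 P2: load  L2 → S/S/S on L2; bus (none); mem=4
  op27 P1: load  L3 → S/S/S on L3; bus BusRd; mem=33
  op28 P2: store L6 := 28 → I/I/M on L6; bus BusRdX; mem=70
  op29 P2: load  L2 → S/S/S on L2; bus (none); mem=4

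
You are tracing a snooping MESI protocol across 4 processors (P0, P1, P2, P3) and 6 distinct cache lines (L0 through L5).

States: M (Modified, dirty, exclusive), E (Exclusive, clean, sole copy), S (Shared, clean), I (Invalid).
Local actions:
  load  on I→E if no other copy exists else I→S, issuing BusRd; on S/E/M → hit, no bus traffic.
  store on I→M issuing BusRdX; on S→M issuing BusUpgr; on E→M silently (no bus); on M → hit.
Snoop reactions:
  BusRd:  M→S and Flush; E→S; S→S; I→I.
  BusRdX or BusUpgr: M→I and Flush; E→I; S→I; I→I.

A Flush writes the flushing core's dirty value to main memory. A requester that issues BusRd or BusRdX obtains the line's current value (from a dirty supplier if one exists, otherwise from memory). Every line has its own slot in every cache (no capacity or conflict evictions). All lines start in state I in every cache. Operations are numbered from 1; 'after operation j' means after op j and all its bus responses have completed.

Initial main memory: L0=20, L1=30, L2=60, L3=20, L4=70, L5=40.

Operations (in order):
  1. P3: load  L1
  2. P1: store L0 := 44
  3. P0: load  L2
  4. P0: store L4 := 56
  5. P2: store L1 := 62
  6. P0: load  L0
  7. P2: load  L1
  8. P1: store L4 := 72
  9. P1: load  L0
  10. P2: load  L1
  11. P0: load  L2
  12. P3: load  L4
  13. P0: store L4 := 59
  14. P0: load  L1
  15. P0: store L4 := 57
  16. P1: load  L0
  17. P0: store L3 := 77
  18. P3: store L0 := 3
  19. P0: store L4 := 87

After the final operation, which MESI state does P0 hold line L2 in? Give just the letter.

step 1: P3: load  L1  ⟶  IIIE  (L1)  txn=BusRd  M[L1]=30
step 2: P1: store L0 := 44  ⟶  IMII  (L0)  txn=BusRdX  M[L0]=20
step 3: P0: load  L2  ⟶  EIII  (L2)  txn=BusRd  M[L2]=60
step 4: P0: store L4 := 56  ⟶  MIII  (L4)  txn=BusRdX  M[L4]=70
step 5: P2: store L1 := 62  ⟶  IIMI  (L1)  txn=BusRdX  M[L1]=30
step 6: P0: load  L0  ⟶  SSII  (L0)  txn=BusRd+Flush  M[L0]=44
step 7: P2: load  L1  ⟶  IIMI  (L1)  txn=∅  M[L1]=30
step 8: P1: store L4 := 72  ⟶  IMII  (L4)  txn=BusRdX+Flush  M[L4]=56
step 9: P1: load  L0  ⟶  SSII  (L0)  txn=∅  M[L0]=44
step 10: P2: load  L1  ⟶  IIMI  (L1)  txn=∅  M[L1]=30
step 11: P0: load  L2  ⟶  EIII  (L2)  txn=∅  M[L2]=60
step 12: P3: load  L4  ⟶  ISIS  (L4)  txn=BusRd+Flush  M[L4]=72
step 13: P0: store L4 := 59  ⟶  MIII  (L4)  txn=BusRdX  M[L4]=72
step 14: P0: load  L1  ⟶  SISI  (L1)  txn=BusRd+Flush  M[L1]=62
step 15: P0: store L4 := 57  ⟶  MIII  (L4)  txn=∅  M[L4]=72
step 16: P1: load  L0  ⟶  SSII  (L0)  txn=∅  M[L0]=44
step 17: P0: store L3 := 77  ⟶  MIII  (L3)  txn=BusRdX  M[L3]=20
step 18: P3: store L0 := 3  ⟶  IIIM  (L0)  txn=BusRdX  M[L0]=44
step 19: P0: store L4 := 87  ⟶  MIII  (L4)  txn=∅  M[L4]=72

state = E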